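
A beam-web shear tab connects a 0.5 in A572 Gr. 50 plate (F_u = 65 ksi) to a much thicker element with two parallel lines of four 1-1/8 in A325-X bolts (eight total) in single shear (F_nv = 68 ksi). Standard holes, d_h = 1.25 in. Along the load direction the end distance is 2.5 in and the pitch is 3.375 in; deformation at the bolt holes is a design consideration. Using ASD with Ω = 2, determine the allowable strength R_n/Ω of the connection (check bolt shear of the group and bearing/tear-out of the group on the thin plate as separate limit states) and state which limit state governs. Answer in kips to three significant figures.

Bolt shear: A_b = π·1.125²/4 = 0.994 in²; R_n = 68 × 0.994 × 8 × 1 = 540.7 kips → 540.7 / 2 = 270 kips.
Bearing (1.2 l_c t F_u ≤ 2.4 d t F_u): upper limit = 2.4·1.125·0.5·65 = 87.75 kips.
  Edge l_c = 2.5 − 1.25/2 = 1.875 → r_n = 73.12 kips; interior l_c = 3.375 − 1.25 = 2.125 → r_n = 82.88 kips.
  R_n,bearing = 2·73.12 + 6·82.88 = 643.5 kips → 643.5 / 2 = 322 kips.
Bolt shear governs: 270 kips.

270 kips (bolt shear governs)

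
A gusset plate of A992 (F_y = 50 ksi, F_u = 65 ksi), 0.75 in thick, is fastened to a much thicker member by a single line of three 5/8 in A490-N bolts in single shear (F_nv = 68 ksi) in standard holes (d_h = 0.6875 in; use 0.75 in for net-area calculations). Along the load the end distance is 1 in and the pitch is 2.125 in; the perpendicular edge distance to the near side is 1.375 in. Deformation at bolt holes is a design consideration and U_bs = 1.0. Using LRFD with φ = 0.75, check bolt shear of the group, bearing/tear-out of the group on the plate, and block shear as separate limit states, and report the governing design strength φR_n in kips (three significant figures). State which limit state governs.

Bolt shear: A_b = π·0.625²/4 = 0.3068 in²; R_n = 68 × 0.3068 × 3 × 1 = 62.59 kips → 0.75 × 62.59 = 46.9 kips.
Bearing: edge l_c = 0.6562, r_n = 38.39 kips; interior l_c = 1.438, r_n = 73.12 kips; R_n = 38.39 + 2·73.12 = 184.6 kips → 138 kips.
Block shear: A_gv = 3.938, A_nv = 2.531, A_nt = 0.75 in²; R_n = min(0.6F_uA_nv, 0.6F_yA_gv) + U_bs·F_u·A_nt = 147.5 kips → 111 kips.
Bolt shear governs: 46.9 kips.

46.9 kips (bolt shear governs)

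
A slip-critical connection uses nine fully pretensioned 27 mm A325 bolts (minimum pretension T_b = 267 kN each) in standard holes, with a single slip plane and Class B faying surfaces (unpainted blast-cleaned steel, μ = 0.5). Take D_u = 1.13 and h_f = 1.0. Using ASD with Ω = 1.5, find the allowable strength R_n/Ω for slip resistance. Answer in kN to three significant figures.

905 kN

R_n = μ · D_u · h_f · T_b · n_s · n_b = 0.5 × 1.13 × 1.0 × 267 × 1 × 9 = 1358 kN.
Allowable strength R_n/Ω = 1358 / 1.5 = 905 kN.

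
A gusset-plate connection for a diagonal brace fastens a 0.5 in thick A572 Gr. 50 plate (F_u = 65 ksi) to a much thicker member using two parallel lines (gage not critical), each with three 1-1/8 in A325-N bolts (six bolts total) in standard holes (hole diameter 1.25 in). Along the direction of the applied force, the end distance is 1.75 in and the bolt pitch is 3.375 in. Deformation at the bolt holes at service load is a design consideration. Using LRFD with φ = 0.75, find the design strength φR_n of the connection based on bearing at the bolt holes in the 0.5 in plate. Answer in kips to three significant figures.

314 kips

Per bolt r_n = 1.2 l_c t F_u ≤ 2.4 d t F_u; upper limit = 2.4 × 1.125 × 0.5 × 65 = 87.75 kips.
Edge bolt: l_c = 1.75 − 1.25/2 = 1.125 in → 1.2 × 1.125 × 0.5 × 65 = 43.87 → r_n = 43.87 kips.
Interior bolts: l_c = 3.375 − 1.25 = 2.125 in → 1.2 × 2.125 × 0.5 × 65 = 82.88 → r_n = 82.88 kips.
R_n = 2 × 43.87 + 4 × 82.88 = 419.2 kips.
Design strength φR_n = 0.75 × 419.2 = 314 kips.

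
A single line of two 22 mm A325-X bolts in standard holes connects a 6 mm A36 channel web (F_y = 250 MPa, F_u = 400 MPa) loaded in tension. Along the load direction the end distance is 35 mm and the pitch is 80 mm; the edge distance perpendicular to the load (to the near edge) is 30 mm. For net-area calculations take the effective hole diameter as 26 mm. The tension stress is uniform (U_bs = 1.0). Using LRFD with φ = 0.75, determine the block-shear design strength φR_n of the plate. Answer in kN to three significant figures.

108 kN

Shear plane L_v = 35 + 1·80 = 115 mm; A_gv = 115 × 6 = 690 mm².
A_nv = (115 − 1.5·26) × 6 = 456 mm².
A_nt = (30 − 0.5·26) × 6 = 102 mm².
0.6 F_u A_nv = 109.4 kN; 0.6 F_y A_gv = 103.5 kN → shear yielding governs the shear term.
R_n = 103.5 + 1.0 × 400 × 102 / 1000 = 144.3 kN.
Design strength φR_n = 0.75 × 144.3 = 108 kN.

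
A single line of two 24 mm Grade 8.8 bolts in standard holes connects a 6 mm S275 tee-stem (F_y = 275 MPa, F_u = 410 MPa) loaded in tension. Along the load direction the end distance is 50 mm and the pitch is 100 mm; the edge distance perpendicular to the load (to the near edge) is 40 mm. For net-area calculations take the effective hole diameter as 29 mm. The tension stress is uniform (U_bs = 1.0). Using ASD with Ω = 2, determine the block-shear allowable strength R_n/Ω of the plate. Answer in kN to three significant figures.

Shear plane L_v = 50 + 1·100 = 150 mm; A_gv = 150 × 6 = 900 mm².
A_nv = (150 − 1.5·29) × 6 = 639 mm².
A_nt = (40 − 0.5·29) × 6 = 153 mm².
0.6 F_u A_nv = 157.2 kN; 0.6 F_y A_gv = 148.5 kN → shear yielding governs the shear term.
R_n = 148.5 + 1.0 × 410 × 153 / 1000 = 211.2 kN.
Allowable strength R_n/Ω = 211.2 / 2 = 106 kN.

106 kN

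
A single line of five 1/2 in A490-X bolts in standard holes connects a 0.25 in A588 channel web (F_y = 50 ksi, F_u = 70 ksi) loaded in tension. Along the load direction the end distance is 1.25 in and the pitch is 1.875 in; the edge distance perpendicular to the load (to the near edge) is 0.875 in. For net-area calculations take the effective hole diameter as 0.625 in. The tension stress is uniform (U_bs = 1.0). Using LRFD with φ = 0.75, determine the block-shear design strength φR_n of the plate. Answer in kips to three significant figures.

54.1 kips

Shear plane L_v = 1.25 + 4·1.875 = 8.75 in; A_gv = 8.75 × 0.25 = 2.188 in².
A_nv = (8.75 − 4.5·0.625) × 0.25 = 1.484 in².
A_nt = (0.875 − 0.5·0.625) × 0.25 = 0.1406 in².
0.6 F_u A_nv = 62.34 kips; 0.6 F_y A_gv = 65.62 kips → shear rupture governs the shear term.
R_n = 62.34 + 1.0 × 70 × 0.1406 = 72.19 kips.
Design strength φR_n = 0.75 × 72.19 = 54.1 kips.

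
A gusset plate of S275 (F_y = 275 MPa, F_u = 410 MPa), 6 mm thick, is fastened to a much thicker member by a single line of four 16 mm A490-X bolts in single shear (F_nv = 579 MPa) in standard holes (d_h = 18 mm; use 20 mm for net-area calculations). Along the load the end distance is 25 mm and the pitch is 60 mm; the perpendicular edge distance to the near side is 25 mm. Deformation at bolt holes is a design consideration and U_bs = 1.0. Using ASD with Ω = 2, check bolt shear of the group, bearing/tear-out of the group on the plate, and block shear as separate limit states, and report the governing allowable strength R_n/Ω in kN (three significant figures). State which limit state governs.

Bolt shear: A_b = π·16²/4 = 201.1 mm²; R_n = 579 × 201.1 × 4 × 1 / 1000 = 465.7 kN → 465.7 / 2 = 233 kN.
Bearing: edge l_c = 16, r_n = 47.23 kN; interior l_c = 42, r_n = 94.46 kN; R_n = 47.23 + 3·94.46 = 330.6 kN → 165 kN.
Block shear: A_gv = 1230, A_nv = 810, A_nt = 90 mm²; R_n = min(0.6F_uA_nv, 0.6F_yA_gv) + U_bs·F_u·A_nt = 236.2 kN → 118 kN.
Block shear governs: 118 kN.

118 kN (block shear governs)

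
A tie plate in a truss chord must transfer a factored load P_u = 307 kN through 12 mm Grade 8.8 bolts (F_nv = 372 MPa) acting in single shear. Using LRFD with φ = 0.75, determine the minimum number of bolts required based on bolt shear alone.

A_b = π·12²/4 = 113.1 mm².
Per-bolt design strength φR_n = 0.75 × 372 × 113.1 × 1 / 1000 = 31.55 kN.
n ≥ 307 / 31.55 = 9.729 → use 10 bolts.

10 bolts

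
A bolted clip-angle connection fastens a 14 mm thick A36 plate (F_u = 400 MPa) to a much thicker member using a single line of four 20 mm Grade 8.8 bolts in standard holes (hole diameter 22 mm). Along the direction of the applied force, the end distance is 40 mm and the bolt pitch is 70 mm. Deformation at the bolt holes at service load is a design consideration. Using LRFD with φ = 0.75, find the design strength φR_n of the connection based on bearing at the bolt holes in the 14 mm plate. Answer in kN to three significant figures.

751 kN

Per bolt r_n = 1.2 l_c t F_u ≤ 2.4 d t F_u; upper limit = 2.4 × 20 × 14 × 400 / 1000 = 268.8 kN.
Edge bolt: l_c = 40 − 22/2 = 29 mm → 1.2 × 29 × 14 × 400 / 1000 = 194.9 → r_n = 194.9 kN.
Interior bolts: l_c = 70 − 22 = 48 mm → 1.2 × 48 × 14 × 400 / 1000 = 322.6 → r_n = 268.8 kN.
R_n = 1 × 194.9 + 3 × 268.8 = 1001 kN.
Design strength φR_n = 0.75 × 1001 = 751 kN.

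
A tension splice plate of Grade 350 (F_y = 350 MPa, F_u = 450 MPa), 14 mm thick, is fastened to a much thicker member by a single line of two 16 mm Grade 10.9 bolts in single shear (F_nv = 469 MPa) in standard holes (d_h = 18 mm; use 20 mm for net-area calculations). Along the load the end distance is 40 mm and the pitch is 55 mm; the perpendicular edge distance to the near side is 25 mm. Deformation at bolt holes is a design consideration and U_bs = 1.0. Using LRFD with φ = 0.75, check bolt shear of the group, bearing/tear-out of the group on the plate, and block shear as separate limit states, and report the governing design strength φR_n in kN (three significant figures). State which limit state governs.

141 kN (bolt shear governs)

Bolt shear: A_b = π·16²/4 = 201.1 mm²; R_n = 469 × 201.1 × 2 × 1 / 1000 = 188.6 kN → 0.75 × 188.6 = 141 kN.
Bearing: edge l_c = 31, r_n = 234.4 kN; interior l_c = 37, r_n = 241.9 kN; R_n = 234.4 + 1·241.9 = 476.3 kN → 357 kN.
Block shear: A_gv = 1330, A_nv = 910, A_nt = 210 mm²; R_n = min(0.6F_uA_nv, 0.6F_yA_gv) + U_bs·F_u·A_nt = 340.2 kN → 255 kN.
Bolt shear governs: 141 kN.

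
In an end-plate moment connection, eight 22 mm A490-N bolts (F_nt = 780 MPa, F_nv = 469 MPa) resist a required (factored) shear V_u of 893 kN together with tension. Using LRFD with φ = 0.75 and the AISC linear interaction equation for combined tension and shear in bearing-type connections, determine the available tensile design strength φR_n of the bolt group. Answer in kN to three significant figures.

A_b = π·22²/4 = 380.1 mm²; f_rv = 893 × 1000 / (8 × 380.1) = 293.6 MPa.
F'_nt = 1.3 F_nt − (F_nt / φF_nv) f_rv = 1.3·780 − (780/(0.75·469))·293.6 = 362.8 MPa, capped at F_nt → F'_nt = 362.8 MPa.
R_n = F'_nt · A_b · n = 362.8 × 380.1 × 8 / 1000 = 1103 kN.
Design strength φR_n = 0.75 × 1103 = 828 kN.

828 kN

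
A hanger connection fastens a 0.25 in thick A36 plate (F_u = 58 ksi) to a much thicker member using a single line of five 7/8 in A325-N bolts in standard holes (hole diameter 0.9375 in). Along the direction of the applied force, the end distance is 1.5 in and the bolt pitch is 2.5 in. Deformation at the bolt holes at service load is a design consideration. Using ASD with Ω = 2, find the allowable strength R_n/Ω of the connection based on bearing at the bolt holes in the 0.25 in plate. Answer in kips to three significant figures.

63.3 kips

Per bolt r_n = 1.2 l_c t F_u ≤ 2.4 d t F_u; upper limit = 2.4 × 0.875 × 0.25 × 58 = 30.45 kips.
Edge bolt: l_c = 1.5 − 0.9375/2 = 1.031 in → 1.2 × 1.031 × 0.25 × 58 = 17.94 → r_n = 17.94 kips.
Interior bolts: l_c = 2.5 − 0.9375 = 1.562 in → 1.2 × 1.562 × 0.25 × 58 = 27.19 → r_n = 27.19 kips.
R_n = 1 × 17.94 + 4 × 27.19 = 126.7 kips.
Allowable strength R_n/Ω = 126.7 / 2 = 63.3 kips.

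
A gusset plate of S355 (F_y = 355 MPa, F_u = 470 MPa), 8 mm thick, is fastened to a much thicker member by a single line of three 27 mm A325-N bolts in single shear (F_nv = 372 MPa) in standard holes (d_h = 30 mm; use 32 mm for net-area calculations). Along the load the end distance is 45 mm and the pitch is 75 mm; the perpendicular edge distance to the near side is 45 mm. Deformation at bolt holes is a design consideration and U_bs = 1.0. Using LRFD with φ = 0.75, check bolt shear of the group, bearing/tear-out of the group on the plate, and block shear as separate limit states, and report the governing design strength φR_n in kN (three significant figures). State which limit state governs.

276 kN (block shear governs)

Bolt shear: A_b = π·27²/4 = 572.6 mm²; R_n = 372 × 572.6 × 3 × 1 / 1000 = 639 kN → 0.75 × 639 = 479 kN.
Bearing: edge l_c = 30, r_n = 135.4 kN; interior l_c = 45, r_n = 203 kN; R_n = 135.4 + 2·203 = 541.4 kN → 406 kN.
Block shear: A_gv = 1560, A_nv = 920, A_nt = 232 mm²; R_n = min(0.6F_uA_nv, 0.6F_yA_gv) + U_bs·F_u·A_nt = 368.5 kN → 276 kN.
Block shear governs: 276 kN.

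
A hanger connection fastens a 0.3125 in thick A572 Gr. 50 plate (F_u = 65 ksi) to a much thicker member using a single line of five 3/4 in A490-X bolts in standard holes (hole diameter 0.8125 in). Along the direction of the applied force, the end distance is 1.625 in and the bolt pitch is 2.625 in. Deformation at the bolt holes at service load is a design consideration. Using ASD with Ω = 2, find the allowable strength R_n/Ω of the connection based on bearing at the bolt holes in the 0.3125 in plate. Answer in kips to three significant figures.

88 kips

Per bolt r_n = 1.2 l_c t F_u ≤ 2.4 d t F_u; upper limit = 2.4 × 0.75 × 0.3125 × 65 = 36.56 kips.
Edge bolt: l_c = 1.625 − 0.8125/2 = 1.219 in → 1.2 × 1.219 × 0.3125 × 65 = 29.71 → r_n = 29.71 kips.
Interior bolts: l_c = 2.625 − 0.8125 = 1.812 in → 1.2 × 1.812 × 0.3125 × 65 = 44.18 → r_n = 36.56 kips.
R_n = 1 × 29.71 + 4 × 36.56 = 176 kips.
Allowable strength R_n/Ω = 176 / 2 = 88 kips.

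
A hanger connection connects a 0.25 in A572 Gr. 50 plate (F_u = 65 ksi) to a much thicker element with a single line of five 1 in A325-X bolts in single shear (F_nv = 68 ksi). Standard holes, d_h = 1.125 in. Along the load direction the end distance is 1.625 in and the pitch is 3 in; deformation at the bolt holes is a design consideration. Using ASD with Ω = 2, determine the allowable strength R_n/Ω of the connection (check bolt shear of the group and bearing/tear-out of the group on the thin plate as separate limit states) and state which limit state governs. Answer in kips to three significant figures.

Bolt shear: A_b = π·1²/4 = 0.7854 in²; R_n = 68 × 0.7854 × 5 × 1 = 267 kips → 267 / 2 = 134 kips.
Bearing (1.2 l_c t F_u ≤ 2.4 d t F_u): upper limit = 2.4·1·0.25·65 = 39 kips.
  Edge l_c = 1.625 − 1.125/2 = 1.062 → r_n = 20.72 kips; interior l_c = 3 − 1.125 = 1.875 → r_n = 36.56 kips.
  R_n,bearing = 1·20.72 + 4·36.56 = 167 kips → 167 / 2 = 83.5 kips.
Bearing governs: 83.5 kips.

83.5 kips (bearing governs)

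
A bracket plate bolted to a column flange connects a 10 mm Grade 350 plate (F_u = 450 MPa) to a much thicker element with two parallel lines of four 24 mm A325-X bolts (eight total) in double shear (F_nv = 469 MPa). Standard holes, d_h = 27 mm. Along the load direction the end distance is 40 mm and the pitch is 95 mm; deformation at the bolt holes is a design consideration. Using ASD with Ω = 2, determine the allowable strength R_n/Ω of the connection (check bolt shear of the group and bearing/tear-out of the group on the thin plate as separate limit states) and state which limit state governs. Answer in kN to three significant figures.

Bolt shear: A_b = π·24²/4 = 452.4 mm²; R_n = 469 × 452.4 × 8 × 2 / 1000 = 3395 kN → 3395 / 2 = 1700 kN.
Bearing (1.2 l_c t F_u ≤ 2.4 d t F_u): upper limit = 2.4·24·10·450 / 1000 = 259.2 kN.
  Edge l_c = 40 − 27/2 = 26.5 → r_n = 143.1 kN; interior l_c = 95 − 27 = 68 → r_n = 259.2 kN.
  R_n,bearing = 2·143.1 + 6·259.2 = 1841 kN → 1841 / 2 = 921 kN.
Bearing governs: 921 kN.

921 kN (bearing governs)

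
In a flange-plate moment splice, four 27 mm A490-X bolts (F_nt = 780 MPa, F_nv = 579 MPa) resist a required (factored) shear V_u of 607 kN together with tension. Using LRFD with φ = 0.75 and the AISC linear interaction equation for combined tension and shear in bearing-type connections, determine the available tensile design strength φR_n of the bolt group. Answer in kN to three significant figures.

924 kN

A_b = π·27²/4 = 572.6 mm²; f_rv = 607 × 1000 / (4 × 572.6) = 265 MPa.
F'_nt = 1.3 F_nt − (F_nt / φF_nv) f_rv = 1.3·780 − (780/(0.75·579))·265 = 537.9 MPa, capped at F_nt → F'_nt = 537.9 MPa.
R_n = F'_nt · A_b · n = 537.9 × 572.6 × 4 / 1000 = 1232 kN.
Design strength φR_n = 0.75 × 1232 = 924 kN.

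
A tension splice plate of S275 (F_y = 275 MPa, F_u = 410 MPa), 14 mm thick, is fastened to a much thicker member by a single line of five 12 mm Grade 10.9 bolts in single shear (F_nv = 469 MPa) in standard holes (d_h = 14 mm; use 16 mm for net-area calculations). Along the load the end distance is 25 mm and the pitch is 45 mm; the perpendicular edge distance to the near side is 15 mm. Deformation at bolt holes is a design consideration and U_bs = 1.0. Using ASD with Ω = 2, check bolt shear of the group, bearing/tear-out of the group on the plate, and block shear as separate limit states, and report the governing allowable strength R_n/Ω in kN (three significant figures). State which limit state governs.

133 kN (bolt shear governs)

Bolt shear: A_b = π·12²/4 = 113.1 mm²; R_n = 469 × 113.1 × 5 × 1 / 1000 = 265.2 kN → 265.2 / 2 = 133 kN.
Bearing: edge l_c = 18, r_n = 124 kN; interior l_c = 31, r_n = 165.3 kN; R_n = 124 + 4·165.3 = 785.2 kN → 393 kN.
Block shear: A_gv = 2870, A_nv = 1862, A_nt = 98 mm²; R_n = min(0.6F_uA_nv, 0.6F_yA_gv) + U_bs·F_u·A_nt = 498.2 kN → 249 kN.
Bolt shear governs: 133 kN.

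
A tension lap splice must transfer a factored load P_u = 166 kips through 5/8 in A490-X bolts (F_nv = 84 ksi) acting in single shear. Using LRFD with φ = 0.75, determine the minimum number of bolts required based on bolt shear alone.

9 bolts

A_b = π·0.625²/4 = 0.3068 in².
Per-bolt design strength φR_n = 0.75 × 84 × 0.3068 × 1 = 19.33 kips.
n ≥ 166 / 19.33 = 8.589 → use 9 bolts.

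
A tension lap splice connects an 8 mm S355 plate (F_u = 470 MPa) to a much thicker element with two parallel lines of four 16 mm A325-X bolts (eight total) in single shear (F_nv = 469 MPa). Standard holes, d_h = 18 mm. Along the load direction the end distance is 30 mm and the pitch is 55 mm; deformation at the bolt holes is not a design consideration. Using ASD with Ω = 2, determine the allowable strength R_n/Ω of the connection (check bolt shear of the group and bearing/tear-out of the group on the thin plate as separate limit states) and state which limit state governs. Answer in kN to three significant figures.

377 kN (bolt shear governs)

Bolt shear: A_b = π·16²/4 = 201.1 mm²; R_n = 469 × 201.1 × 8 × 1 / 1000 = 754.4 kN → 754.4 / 2 = 377 kN.
Bearing (1.5 l_c t F_u ≤ 3.0 d t F_u): upper limit = 3.0·16·8·470 / 1000 = 180.5 kN.
  Edge l_c = 30 − 18/2 = 21 → r_n = 118.4 kN; interior l_c = 55 − 18 = 37 → r_n = 180.5 kN.
  R_n,bearing = 2·118.4 + 6·180.5 = 1320 kN → 1320 / 2 = 660 kN.
Bolt shear governs: 377 kN.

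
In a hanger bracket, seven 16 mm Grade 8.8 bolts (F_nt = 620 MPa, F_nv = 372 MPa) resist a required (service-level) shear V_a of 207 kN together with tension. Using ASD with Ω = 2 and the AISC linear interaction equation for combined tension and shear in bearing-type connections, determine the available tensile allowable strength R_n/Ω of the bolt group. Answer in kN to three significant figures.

A_b = π·16²/4 = 201.1 mm²; f_rv = 207 × 1000 / (7 × 201.1) = 147.1 MPa.
F'_nt = 1.3 F_nt − (Ω F_nt / F_nv) f_rv = 1.3·620 − (2·620/372)·147.1 = 315.7 MPa, capped at F_nt → F'_nt = 315.7 MPa.
R_n = F'_nt · A_b · n = 315.7 × 201.1 × 7 / 1000 = 444.4 kN.
Allowable strength R_n/Ω = 444.4 / 2 = 222 kN.

222 kN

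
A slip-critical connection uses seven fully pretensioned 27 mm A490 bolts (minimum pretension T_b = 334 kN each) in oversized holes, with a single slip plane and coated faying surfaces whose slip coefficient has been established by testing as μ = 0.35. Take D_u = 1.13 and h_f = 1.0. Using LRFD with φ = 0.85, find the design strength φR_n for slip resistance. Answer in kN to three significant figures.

786 kN

R_n = μ · D_u · h_f · T_b · n_s · n_b = 0.35 × 1.13 × 1.0 × 334 × 1 × 7 = 924.7 kN.
Design strength φR_n = 0.85 × 924.7 = 786 kN.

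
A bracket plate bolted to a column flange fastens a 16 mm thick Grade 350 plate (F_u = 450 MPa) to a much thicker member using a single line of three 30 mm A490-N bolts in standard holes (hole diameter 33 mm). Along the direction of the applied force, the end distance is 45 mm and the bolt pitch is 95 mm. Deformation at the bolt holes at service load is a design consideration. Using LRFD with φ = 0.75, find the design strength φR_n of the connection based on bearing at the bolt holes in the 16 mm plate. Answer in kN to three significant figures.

Per bolt r_n = 1.2 l_c t F_u ≤ 2.4 d t F_u; upper limit = 2.4 × 30 × 16 × 450 / 1000 = 518.4 kN.
Edge bolt: l_c = 45 − 33/2 = 28.5 mm → 1.2 × 28.5 × 16 × 450 / 1000 = 246.2 → r_n = 246.2 kN.
Interior bolts: l_c = 95 − 33 = 62 mm → 1.2 × 62 × 16 × 450 / 1000 = 535.7 → r_n = 518.4 kN.
R_n = 1 × 246.2 + 2 × 518.4 = 1283 kN.
Design strength φR_n = 0.75 × 1283 = 962 kN.

962 kN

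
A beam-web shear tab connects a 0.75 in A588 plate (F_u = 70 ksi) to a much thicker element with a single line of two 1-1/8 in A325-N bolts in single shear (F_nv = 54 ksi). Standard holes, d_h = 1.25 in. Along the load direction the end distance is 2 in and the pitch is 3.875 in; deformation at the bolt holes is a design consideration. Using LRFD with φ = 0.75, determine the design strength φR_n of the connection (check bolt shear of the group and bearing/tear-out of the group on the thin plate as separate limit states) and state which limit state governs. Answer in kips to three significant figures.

Bolt shear: A_b = π·1.125²/4 = 0.994 in²; R_n = 54 × 0.994 × 2 × 1 = 107.4 kips → 0.75 × 107.4 = 80.5 kips.
Bearing (1.2 l_c t F_u ≤ 2.4 d t F_u): upper limit = 2.4·1.125·0.75·70 = 141.8 kips.
  Edge l_c = 2 − 1.25/2 = 1.375 → r_n = 86.62 kips; interior l_c = 3.875 − 1.25 = 2.625 → r_n = 141.8 kips.
  R_n,bearing = 1·86.62 + 1·141.8 = 228.4 kips → 0.75 × 228.4 = 171 kips.
Bolt shear governs: 80.5 kips.

80.5 kips (bolt shear governs)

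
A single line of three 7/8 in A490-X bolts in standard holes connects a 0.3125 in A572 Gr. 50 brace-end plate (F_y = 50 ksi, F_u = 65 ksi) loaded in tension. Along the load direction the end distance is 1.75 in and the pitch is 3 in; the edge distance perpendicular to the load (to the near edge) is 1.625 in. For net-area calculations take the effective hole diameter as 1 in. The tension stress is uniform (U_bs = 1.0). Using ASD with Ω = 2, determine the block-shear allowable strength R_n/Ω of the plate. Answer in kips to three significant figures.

Shear plane L_v = 1.75 + 2·3 = 7.75 in; A_gv = 7.75 × 0.3125 = 2.422 in².
A_nv = (7.75 − 2.5·1) × 0.3125 = 1.641 in².
A_nt = (1.625 − 0.5·1) × 0.3125 = 0.3516 in².
0.6 F_u A_nv = 63.98 kips; 0.6 F_y A_gv = 72.66 kips → shear rupture governs the shear term.
R_n = 63.98 + 1.0 × 65 × 0.3516 = 86.84 kips.
Allowable strength R_n/Ω = 86.84 / 2 = 43.4 kips.

43.4 kips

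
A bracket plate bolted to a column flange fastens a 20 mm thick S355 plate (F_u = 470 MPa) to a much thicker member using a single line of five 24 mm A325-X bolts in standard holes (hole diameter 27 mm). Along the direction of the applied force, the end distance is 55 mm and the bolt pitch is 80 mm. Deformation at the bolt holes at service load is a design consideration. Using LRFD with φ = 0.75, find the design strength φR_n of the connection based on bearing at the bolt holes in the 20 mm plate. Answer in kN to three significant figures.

Per bolt r_n = 1.2 l_c t F_u ≤ 2.4 d t F_u; upper limit = 2.4 × 24 × 20 × 470 / 1000 = 541.4 kN.
Edge bolt: l_c = 55 − 27/2 = 41.5 mm → 1.2 × 41.5 × 20 × 470 / 1000 = 468.1 → r_n = 468.1 kN.
Interior bolts: l_c = 80 − 27 = 53 mm → 1.2 × 53 × 20 × 470 / 1000 = 597.8 → r_n = 541.4 kN.
R_n = 1 × 468.1 + 4 × 541.4 = 2634 kN.
Design strength φR_n = 0.75 × 2634 = 1980 kN.

1980 kN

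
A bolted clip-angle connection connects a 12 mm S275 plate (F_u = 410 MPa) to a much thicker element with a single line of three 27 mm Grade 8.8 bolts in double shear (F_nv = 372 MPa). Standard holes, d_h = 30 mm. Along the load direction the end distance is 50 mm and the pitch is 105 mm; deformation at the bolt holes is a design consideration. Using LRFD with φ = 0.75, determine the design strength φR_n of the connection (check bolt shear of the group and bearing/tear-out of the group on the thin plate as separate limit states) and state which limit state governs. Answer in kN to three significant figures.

633 kN (bearing governs)

Bolt shear: A_b = π·27²/4 = 572.6 mm²; R_n = 372 × 572.6 × 3 × 2 / 1000 = 1278 kN → 0.75 × 1278 = 958 kN.
Bearing (1.2 l_c t F_u ≤ 2.4 d t F_u): upper limit = 2.4·27·12·410 / 1000 = 318.8 kN.
  Edge l_c = 50 − 30/2 = 35 → r_n = 206.6 kN; interior l_c = 105 − 30 = 75 → r_n = 318.8 kN.
  R_n,bearing = 1·206.6 + 2·318.8 = 844.3 kN → 0.75 × 844.3 = 633 kN.
Bearing governs: 633 kN.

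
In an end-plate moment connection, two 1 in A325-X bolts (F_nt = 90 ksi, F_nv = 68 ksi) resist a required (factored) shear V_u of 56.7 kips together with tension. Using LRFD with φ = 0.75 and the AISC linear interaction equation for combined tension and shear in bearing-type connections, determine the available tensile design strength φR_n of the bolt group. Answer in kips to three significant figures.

A_b = π·1²/4 = 0.7854 in²; f_rv = 56.7 / (2 × 0.7854) = 36.1 ksi.
F'_nt = 1.3 F_nt − (F_nt / φF_nv) f_rv = 1.3·90 − (90/(0.75·68))·36.1 = 53.3 ksi, capped at F_nt → F'_nt = 53.3 ksi.
R_n = F'_nt · A_b · n = 53.3 × 0.7854 × 2 = 83.72 kips.
Design strength φR_n = 0.75 × 83.72 = 62.8 kips.

62.8 kips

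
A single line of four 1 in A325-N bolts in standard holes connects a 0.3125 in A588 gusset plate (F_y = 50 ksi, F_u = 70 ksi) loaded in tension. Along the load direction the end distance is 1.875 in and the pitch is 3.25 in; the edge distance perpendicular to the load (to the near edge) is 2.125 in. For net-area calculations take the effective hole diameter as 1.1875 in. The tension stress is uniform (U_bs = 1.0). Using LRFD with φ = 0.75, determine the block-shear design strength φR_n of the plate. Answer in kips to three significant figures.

Shear plane L_v = 1.875 + 3·3.25 = 11.62 in; A_gv = 11.62 × 0.3125 = 3.633 in².
A_nv = (11.62 − 3.5·1.1875) × 0.3125 = 2.334 in².
A_nt = (2.125 − 0.5·1.1875) × 0.3125 = 0.4785 in².
0.6 F_u A_nv = 98.03 kips; 0.6 F_y A_gv = 109 kips → shear rupture governs the shear term.
R_n = 98.03 + 1.0 × 70 × 0.4785 = 131.5 kips.
Design strength φR_n = 0.75 × 131.5 = 98.6 kips.

98.6 kips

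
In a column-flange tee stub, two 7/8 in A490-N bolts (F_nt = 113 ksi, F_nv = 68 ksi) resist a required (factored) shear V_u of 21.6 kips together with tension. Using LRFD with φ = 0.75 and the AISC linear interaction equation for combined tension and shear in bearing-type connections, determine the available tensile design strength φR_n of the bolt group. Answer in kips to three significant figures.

A_b = π·0.875²/4 = 0.6013 in²; f_rv = 21.6 / (2 × 0.6013) = 17.96 ksi.
F'_nt = 1.3 F_nt − (F_nt / φF_nv) f_rv = 1.3·113 − (113/(0.75·68))·17.96 = 107.1 ksi, capped at F_nt → F'_nt = 107.1 ksi.
R_n = F'_nt · A_b · n = 107.1 × 0.6013 × 2 = 128.8 kips.
Design strength φR_n = 0.75 × 128.8 = 96.6 kips.

96.6 kips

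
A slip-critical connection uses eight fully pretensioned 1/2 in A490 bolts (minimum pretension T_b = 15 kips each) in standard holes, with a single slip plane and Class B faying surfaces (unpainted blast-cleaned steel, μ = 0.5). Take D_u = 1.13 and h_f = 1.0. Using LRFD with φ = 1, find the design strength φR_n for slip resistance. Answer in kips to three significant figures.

67.8 kips

R_n = μ · D_u · h_f · T_b · n_s · n_b = 0.5 × 1.13 × 1.0 × 15 × 1 × 8 = 67.8 kips.
Design strength φR_n = 1 × 67.8 = 67.8 kips.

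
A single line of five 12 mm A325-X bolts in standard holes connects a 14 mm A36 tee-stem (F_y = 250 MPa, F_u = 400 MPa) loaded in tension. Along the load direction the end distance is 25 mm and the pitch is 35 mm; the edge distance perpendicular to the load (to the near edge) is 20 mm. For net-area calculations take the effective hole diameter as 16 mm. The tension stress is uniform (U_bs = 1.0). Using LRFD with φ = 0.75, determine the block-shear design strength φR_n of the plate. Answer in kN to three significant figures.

285 kN

Shear plane L_v = 25 + 4·35 = 165 mm; A_gv = 165 × 14 = 2310 mm².
A_nv = (165 − 4.5·16) × 14 = 1302 mm².
A_nt = (20 − 0.5·16) × 14 = 168 mm².
0.6 F_u A_nv = 312.5 kN; 0.6 F_y A_gv = 346.5 kN → shear rupture governs the shear term.
R_n = 312.5 + 1.0 × 400 × 168 / 1000 = 379.7 kN.
Design strength φR_n = 0.75 × 379.7 = 285 kN.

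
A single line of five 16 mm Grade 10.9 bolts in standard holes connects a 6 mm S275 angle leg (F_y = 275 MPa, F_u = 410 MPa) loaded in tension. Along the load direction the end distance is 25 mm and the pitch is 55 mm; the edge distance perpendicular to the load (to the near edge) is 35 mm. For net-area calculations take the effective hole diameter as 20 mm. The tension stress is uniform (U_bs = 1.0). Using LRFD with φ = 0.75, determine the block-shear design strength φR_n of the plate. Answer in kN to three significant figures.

218 kN

Shear plane L_v = 25 + 4·55 = 245 mm; A_gv = 245 × 6 = 1470 mm².
A_nv = (245 − 4.5·20) × 6 = 930 mm².
A_nt = (35 − 0.5·20) × 6 = 150 mm².
0.6 F_u A_nv = 228.8 kN; 0.6 F_y A_gv = 242.6 kN → shear rupture governs the shear term.
R_n = 228.8 + 1.0 × 410 × 150 / 1000 = 290.3 kN.
Design strength φR_n = 0.75 × 290.3 = 218 kN.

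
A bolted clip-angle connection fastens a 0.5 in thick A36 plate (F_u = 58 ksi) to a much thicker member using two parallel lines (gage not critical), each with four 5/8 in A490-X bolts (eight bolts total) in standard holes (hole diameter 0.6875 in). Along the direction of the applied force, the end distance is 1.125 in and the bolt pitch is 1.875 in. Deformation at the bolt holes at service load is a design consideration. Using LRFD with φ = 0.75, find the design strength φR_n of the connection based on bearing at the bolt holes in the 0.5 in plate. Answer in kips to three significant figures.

227 kips

Per bolt r_n = 1.2 l_c t F_u ≤ 2.4 d t F_u; upper limit = 2.4 × 0.625 × 0.5 × 58 = 43.5 kips.
Edge bolt: l_c = 1.125 − 0.6875/2 = 0.7812 in → 1.2 × 0.7812 × 0.5 × 58 = 27.19 → r_n = 27.19 kips.
Interior bolts: l_c = 1.875 − 0.6875 = 1.188 in → 1.2 × 1.188 × 0.5 × 58 = 41.33 → r_n = 41.33 kips.
R_n = 2 × 27.19 + 6 × 41.33 = 302.3 kips.
Design strength φR_n = 0.75 × 302.3 = 227 kips.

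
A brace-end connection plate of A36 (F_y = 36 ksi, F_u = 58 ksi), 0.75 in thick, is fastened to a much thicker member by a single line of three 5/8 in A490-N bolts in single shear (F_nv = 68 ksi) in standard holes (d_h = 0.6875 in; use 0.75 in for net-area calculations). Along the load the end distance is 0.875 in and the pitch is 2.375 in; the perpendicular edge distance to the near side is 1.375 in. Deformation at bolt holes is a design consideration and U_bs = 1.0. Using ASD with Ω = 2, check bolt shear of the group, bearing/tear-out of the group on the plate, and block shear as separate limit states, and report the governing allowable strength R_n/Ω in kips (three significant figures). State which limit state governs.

31.3 kips (bolt shear governs)

Bolt shear: A_b = π·0.625²/4 = 0.3068 in²; R_n = 68 × 0.3068 × 3 × 1 = 62.59 kips → 62.59 / 2 = 31.3 kips.
Bearing: edge l_c = 0.5312, r_n = 27.73 kips; interior l_c = 1.688, r_n = 65.25 kips; R_n = 27.73 + 2·65.25 = 158.2 kips → 79.1 kips.
Block shear: A_gv = 4.219, A_nv = 2.812, A_nt = 0.75 in²; R_n = min(0.6F_uA_nv, 0.6F_yA_gv) + U_bs·F_u·A_nt = 134.6 kips → 67.3 kips.
Bolt shear governs: 31.3 kips.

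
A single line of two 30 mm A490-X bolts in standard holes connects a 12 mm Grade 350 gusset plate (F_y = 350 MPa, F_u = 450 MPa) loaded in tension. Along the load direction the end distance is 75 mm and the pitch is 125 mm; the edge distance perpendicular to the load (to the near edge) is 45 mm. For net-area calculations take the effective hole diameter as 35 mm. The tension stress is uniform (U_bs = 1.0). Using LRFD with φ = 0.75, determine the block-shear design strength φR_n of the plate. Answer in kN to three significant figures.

Shear plane L_v = 75 + 1·125 = 200 mm; A_gv = 200 × 12 = 2400 mm².
A_nv = (200 − 1.5·35) × 12 = 1770 mm².
A_nt = (45 − 0.5·35) × 12 = 330 mm².
0.6 F_u A_nv = 477.9 kN; 0.6 F_y A_gv = 504 kN → shear rupture governs the shear term.
R_n = 477.9 + 1.0 × 450 × 330 / 1000 = 626.4 kN.
Design strength φR_n = 0.75 × 626.4 = 470 kN.

470 kN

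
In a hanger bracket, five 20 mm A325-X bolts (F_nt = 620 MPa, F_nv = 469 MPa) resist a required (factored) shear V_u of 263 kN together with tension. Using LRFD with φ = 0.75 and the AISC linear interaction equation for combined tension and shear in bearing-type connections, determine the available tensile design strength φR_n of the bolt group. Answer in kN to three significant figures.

602 kN

A_b = π·20²/4 = 314.2 mm²; f_rv = 263 × 1000 / (5 × 314.2) = 167.4 MPa.
F'_nt = 1.3 F_nt − (F_nt / φF_nv) f_rv = 1.3·620 − (620/(0.75·469))·167.4 = 510.9 MPa, capped at F_nt → F'_nt = 510.9 MPa.
R_n = F'_nt · A_b · n = 510.9 × 314.2 × 5 / 1000 = 802.5 kN.
Design strength φR_n = 0.75 × 802.5 = 602 kN.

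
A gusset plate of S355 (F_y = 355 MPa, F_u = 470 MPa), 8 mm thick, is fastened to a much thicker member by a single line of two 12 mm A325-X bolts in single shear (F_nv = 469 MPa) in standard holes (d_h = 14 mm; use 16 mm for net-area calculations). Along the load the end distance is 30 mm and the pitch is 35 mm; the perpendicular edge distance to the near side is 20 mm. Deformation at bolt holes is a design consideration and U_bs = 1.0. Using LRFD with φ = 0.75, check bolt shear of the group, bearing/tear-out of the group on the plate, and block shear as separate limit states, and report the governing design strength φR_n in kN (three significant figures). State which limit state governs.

79.6 kN (bolt shear governs)

Bolt shear: A_b = π·12²/4 = 113.1 mm²; R_n = 469 × 113.1 × 2 × 1 / 1000 = 106.1 kN → 0.75 × 106.1 = 79.6 kN.
Bearing: edge l_c = 23, r_n = 103.8 kN; interior l_c = 21, r_n = 94.75 kN; R_n = 103.8 + 1·94.75 = 198.5 kN → 149 kN.
Block shear: A_gv = 520, A_nv = 328, A_nt = 96 mm²; R_n = min(0.6F_uA_nv, 0.6F_yA_gv) + U_bs·F_u·A_nt = 137.6 kN → 103 kN.
Bolt shear governs: 79.6 kN.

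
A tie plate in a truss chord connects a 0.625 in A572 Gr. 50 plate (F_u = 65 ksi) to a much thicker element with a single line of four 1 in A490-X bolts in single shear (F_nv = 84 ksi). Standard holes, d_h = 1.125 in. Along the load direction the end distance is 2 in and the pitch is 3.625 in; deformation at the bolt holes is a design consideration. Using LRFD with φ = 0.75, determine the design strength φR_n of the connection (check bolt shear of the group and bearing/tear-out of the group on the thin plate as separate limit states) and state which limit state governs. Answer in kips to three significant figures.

198 kips (bolt shear governs)

Bolt shear: A_b = π·1²/4 = 0.7854 in²; R_n = 84 × 0.7854 × 4 × 1 = 263.9 kips → 0.75 × 263.9 = 198 kips.
Bearing (1.2 l_c t F_u ≤ 2.4 d t F_u): upper limit = 2.4·1·0.625·65 = 97.5 kips.
  Edge l_c = 2 − 1.125/2 = 1.438 → r_n = 70.08 kips; interior l_c = 3.625 − 1.125 = 2.5 → r_n = 97.5 kips.
  R_n,bearing = 1·70.08 + 3·97.5 = 362.6 kips → 0.75 × 362.6 = 272 kips.
Bolt shear governs: 198 kips.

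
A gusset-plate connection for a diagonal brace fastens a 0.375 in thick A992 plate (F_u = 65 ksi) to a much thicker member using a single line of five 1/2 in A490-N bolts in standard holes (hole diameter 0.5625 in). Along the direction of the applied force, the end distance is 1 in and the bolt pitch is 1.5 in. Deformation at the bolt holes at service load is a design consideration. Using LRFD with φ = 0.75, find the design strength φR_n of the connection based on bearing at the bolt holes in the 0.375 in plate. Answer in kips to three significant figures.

Per bolt r_n = 1.2 l_c t F_u ≤ 2.4 d t F_u; upper limit = 2.4 × 0.5 × 0.375 × 65 = 29.25 kips.
Edge bolt: l_c = 1 − 0.5625/2 = 0.7188 in → 1.2 × 0.7188 × 0.375 × 65 = 21.02 → r_n = 21.02 kips.
Interior bolts: l_c = 1.5 − 0.5625 = 0.9375 in → 1.2 × 0.9375 × 0.375 × 65 = 27.42 → r_n = 27.42 kips.
R_n = 1 × 21.02 + 4 × 27.42 = 130.7 kips.
Design strength φR_n = 0.75 × 130.7 = 98 kips.

98 kips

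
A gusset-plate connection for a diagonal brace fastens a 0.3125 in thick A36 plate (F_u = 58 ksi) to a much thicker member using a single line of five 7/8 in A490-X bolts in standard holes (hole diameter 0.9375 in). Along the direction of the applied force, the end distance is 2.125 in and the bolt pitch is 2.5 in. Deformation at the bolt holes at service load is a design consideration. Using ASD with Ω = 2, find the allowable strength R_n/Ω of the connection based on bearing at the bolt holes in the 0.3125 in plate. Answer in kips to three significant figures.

86 kips

Per bolt r_n = 1.2 l_c t F_u ≤ 2.4 d t F_u; upper limit = 2.4 × 0.875 × 0.3125 × 58 = 38.06 kips.
Edge bolt: l_c = 2.125 − 0.9375/2 = 1.656 in → 1.2 × 1.656 × 0.3125 × 58 = 36.02 → r_n = 36.02 kips.
Interior bolts: l_c = 2.5 − 0.9375 = 1.562 in → 1.2 × 1.562 × 0.3125 × 58 = 33.98 → r_n = 33.98 kips.
R_n = 1 × 36.02 + 4 × 33.98 = 172 kips.
Allowable strength R_n/Ω = 172 / 2 = 86 kips.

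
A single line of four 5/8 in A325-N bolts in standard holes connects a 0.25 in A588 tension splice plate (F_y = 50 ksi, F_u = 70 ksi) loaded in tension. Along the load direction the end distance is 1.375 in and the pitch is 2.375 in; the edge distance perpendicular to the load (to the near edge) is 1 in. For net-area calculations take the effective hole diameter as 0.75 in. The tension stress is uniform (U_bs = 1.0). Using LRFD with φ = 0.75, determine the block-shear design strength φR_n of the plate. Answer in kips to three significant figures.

54.5 kips

Shear plane L_v = 1.375 + 3·2.375 = 8.5 in; A_gv = 8.5 × 0.25 = 2.125 in².
A_nv = (8.5 − 3.5·0.75) × 0.25 = 1.469 in².
A_nt = (1 − 0.5·0.75) × 0.25 = 0.1562 in².
0.6 F_u A_nv = 61.69 kips; 0.6 F_y A_gv = 63.75 kips → shear rupture governs the shear term.
R_n = 61.69 + 1.0 × 70 × 0.1562 = 72.62 kips.
Design strength φR_n = 0.75 × 72.62 = 54.5 kips.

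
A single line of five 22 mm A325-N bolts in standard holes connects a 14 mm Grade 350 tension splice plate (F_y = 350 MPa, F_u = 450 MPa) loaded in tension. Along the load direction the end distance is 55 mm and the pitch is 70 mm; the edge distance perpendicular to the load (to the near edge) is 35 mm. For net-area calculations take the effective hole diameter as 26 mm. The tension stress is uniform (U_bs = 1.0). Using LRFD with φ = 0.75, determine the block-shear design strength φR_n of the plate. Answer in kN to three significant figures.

Shear plane L_v = 55 + 4·70 = 335 mm; A_gv = 335 × 14 = 4690 mm².
A_nv = (335 − 4.5·26) × 14 = 3052 mm².
A_nt = (35 − 0.5·26) × 14 = 308 mm².
0.6 F_u A_nv = 824 kN; 0.6 F_y A_gv = 984.9 kN → shear rupture governs the shear term.
R_n = 824 + 1.0 × 450 × 308 / 1000 = 962.6 kN.
Design strength φR_n = 0.75 × 962.6 = 722 kN.

722 kN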